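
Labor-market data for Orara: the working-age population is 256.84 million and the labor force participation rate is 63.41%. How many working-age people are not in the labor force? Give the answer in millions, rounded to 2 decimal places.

About 93.98 million are not in the labor force.

Share not in the labor force = 1 − 0.6341 = 0.3659.
Not in labor force = 0.3659 × 256.84 ≈ 93.98 million.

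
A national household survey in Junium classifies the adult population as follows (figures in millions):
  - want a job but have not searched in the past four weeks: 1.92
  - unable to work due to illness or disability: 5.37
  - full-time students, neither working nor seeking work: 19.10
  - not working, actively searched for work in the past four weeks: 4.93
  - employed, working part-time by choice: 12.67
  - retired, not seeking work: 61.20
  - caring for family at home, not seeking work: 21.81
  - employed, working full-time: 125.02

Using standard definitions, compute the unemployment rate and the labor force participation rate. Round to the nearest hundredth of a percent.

Unemployment rate ≈ 3.46%; labor force participation rate ≈ 56.59%.

Employed = 12.67 + 125.02 = 137.69 million.
Unemployed = 4.93 million.
Labor force = 137.69 + 4.93 = 142.62 million.
Not in labor force = 1.92 + 5.37 + 19.10 + 61.20 + 21.81 = 109.40 million (those not working and not actively searching are outside the labor force — including those who want a job but have given up searching).
Civilian working-age population = 142.62 + 109.40 = 252.02 million.
Unemployment rate = 4.93 / 142.62 = 3.46%.
Labor force participation rate = 142.62 / 252.02 = 56.59%.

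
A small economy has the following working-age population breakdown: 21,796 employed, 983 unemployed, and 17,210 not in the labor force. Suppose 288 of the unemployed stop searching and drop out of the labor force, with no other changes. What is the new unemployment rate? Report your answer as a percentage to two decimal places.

Initially, labor force = 21,796 + 983 = 22,779, so u = 983/22,779 = 4.32%.
After the change, unemployed and labor force both fall by 288 → E = 21,796, U = 695, labor force = 22,491.
New unemployment rate = 695 / 22,491 = 3.09%.

New unemployment rate ≈ 3.09%.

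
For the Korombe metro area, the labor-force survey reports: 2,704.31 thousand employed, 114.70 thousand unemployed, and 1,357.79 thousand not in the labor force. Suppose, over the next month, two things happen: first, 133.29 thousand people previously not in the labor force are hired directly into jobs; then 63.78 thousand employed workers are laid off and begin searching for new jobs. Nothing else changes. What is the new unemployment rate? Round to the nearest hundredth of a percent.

New unemployment rate ≈ 6.05%.

Initially, labor force = 2,704.31 + 114.70 = 2,819.01 thousand, so u = 114.70/2,819.01 = 4.07%.
After the first change, employed and labor force both rise by 133.29; unemployed unchanged → E = 2,837.60, U = 114.70, labor force = 2,952.30 thousand.
After the second change, employed falls and unemployed rises by 63.78; labor force unchanged → E = 2,773.82, U = 178.48, labor force = 2,952.30 thousand.
New unemployment rate = 178.48 / 2,952.30 = 6.05%.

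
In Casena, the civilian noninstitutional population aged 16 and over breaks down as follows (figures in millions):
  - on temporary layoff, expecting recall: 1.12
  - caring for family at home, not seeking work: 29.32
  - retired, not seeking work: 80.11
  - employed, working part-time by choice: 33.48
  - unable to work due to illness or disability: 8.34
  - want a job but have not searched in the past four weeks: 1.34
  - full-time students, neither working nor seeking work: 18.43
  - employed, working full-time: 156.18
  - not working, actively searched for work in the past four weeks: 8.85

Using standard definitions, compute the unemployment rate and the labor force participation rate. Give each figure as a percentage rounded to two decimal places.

Unemployment rate ≈ 4.99%; labor force participation rate ≈ 59.21%.

Employed = 33.48 + 156.18 = 189.66 million.
Unemployed = 1.12 + 8.85 = 9.97 million (jobless and actively searching, or on temporary layoff).
Labor force = 189.66 + 9.97 = 199.63 million.
Not in labor force = 29.32 + 80.11 + 8.34 + 1.34 + 18.43 = 137.54 million (those not working and not actively searching are outside the labor force — including those who want a job but have given up searching).
Civilian working-age population = 199.63 + 137.54 = 337.17 million.
Unemployment rate = 9.97 / 199.63 = 4.99%.
Labor force participation rate = 199.63 / 337.17 = 59.21%.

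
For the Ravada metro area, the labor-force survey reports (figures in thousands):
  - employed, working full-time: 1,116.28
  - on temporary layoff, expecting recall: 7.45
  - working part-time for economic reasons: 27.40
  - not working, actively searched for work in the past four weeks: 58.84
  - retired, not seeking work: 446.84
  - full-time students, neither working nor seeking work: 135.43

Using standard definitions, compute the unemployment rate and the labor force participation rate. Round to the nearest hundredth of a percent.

Employed = 1,116.28 + 27.40 = 1,143.68 thousand (anyone who worked, including part-time for economic reasons, counts as employed).
Unemployed = 7.45 + 58.84 = 66.29 thousand (jobless and actively searching, or on temporary layoff).
Labor force = 1,143.68 + 66.29 = 1,209.97 thousand.
Not in labor force = 446.84 + 135.43 = 582.27 thousand (those not working and not actively searching are outside the labor force).
Civilian working-age population = 1,209.97 + 582.27 = 1,792.24 thousand.
Unemployment rate = 66.29 / 1,209.97 = 5.48%.
Labor force participation rate = 1,209.97 / 1,792.24 = 67.51%.

Unemployment rate ≈ 5.48%; labor force participation rate ≈ 67.51%.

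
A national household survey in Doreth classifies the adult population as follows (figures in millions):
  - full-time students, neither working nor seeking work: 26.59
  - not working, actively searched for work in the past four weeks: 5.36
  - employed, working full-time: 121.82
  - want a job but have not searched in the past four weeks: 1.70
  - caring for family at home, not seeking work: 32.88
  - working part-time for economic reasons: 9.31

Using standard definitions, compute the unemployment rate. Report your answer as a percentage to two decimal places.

Unemployment rate ≈ 3.93%.

Employed = 121.82 + 9.31 = 131.13 million (anyone who worked, including part-time for economic reasons, counts as employed).
Unemployed = 5.36 million.
Labor force = 131.13 + 5.36 = 136.49 million.
Unemployment rate = 5.36 / 136.49 = 3.93%.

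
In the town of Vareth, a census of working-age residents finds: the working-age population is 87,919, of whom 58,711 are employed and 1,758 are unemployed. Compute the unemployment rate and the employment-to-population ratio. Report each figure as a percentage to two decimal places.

Labor force = employed + unemployed = 58,711 + 1,758 = 60,469.
Unemployment rate = 1,758 / 60,469 = 2.91%.
Employment-population ratio = 58,711 / 87,919 = 66.78%.

Unemployment rate ≈ 2.91%; employment-population ratio ≈ 66.78%.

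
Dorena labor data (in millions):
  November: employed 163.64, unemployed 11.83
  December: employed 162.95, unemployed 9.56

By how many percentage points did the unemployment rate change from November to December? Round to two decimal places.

November: labor force = 163.64 + 11.83 = 175.47; u = 11.83/175.47 = 6.74%.
December: labor force = 162.95 + 9.56 = 172.51; u = 9.56/172.51 = 5.54%.
Change = 5.54% − 6.74% = −1.20 pp.

The unemployment rate changed by −1.20 percentage points.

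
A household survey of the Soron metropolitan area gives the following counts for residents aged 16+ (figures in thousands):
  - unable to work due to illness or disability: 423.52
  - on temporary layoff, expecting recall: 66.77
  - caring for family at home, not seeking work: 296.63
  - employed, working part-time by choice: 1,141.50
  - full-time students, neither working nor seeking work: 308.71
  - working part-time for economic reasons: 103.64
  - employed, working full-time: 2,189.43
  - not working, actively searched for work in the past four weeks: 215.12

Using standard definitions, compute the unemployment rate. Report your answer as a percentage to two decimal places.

Unemployment rate ≈ 7.58%.

Employed = 1,141.50 + 103.64 + 2,189.43 = 3,434.57 thousand (anyone who worked, including part-time for economic reasons, counts as employed).
Unemployed = 66.77 + 215.12 = 281.89 thousand (jobless and actively searching, or on temporary layoff).
Labor force = 3,434.57 + 281.89 = 3,716.46 thousand.
Unemployment rate = 281.89 / 3,716.46 = 7.58%.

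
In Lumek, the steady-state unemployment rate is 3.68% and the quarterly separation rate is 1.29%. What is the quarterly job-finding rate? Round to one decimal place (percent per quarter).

Job-finding rate ≈ 33.8% per quarter.

From u* = s/(s+f): f = s·(1−u)/u.
f = 1.29 × (1 − 0.0368) / 0.0368 = 1.2425 / 0.0368 ≈ 33.8% per quarter.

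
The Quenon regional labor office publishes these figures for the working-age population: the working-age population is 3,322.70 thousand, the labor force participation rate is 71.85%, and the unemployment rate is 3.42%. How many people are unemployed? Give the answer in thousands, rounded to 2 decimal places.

Labor force = 0.7185 × 3,322.70 = 2,387.36 thousand.
Unemployed = 0.0342 × 2,387.36 ≈ 81.65 thousand.

About 81.65 thousand are unemployed.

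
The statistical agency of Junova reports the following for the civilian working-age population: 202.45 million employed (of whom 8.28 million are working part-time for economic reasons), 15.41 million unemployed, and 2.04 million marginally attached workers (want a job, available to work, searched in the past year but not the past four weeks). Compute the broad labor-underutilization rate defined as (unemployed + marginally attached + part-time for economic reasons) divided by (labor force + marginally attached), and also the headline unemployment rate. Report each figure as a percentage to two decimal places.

Broad underutilization rate ≈ 11.70%; headline unemployment rate ≈ 7.07%.

Labor force = 202.45 + 15.41 = 217.86 million.
Numerator = 15.41 + 2.04 + 8.28 = 25.73 million.
Denominator = 217.86 + 2.04 = 219.90 million.
Broad rate = 25.73 / 219.90 = 11.70%.
Headline unemployment rate = 15.41 / 217.86 = 7.07%.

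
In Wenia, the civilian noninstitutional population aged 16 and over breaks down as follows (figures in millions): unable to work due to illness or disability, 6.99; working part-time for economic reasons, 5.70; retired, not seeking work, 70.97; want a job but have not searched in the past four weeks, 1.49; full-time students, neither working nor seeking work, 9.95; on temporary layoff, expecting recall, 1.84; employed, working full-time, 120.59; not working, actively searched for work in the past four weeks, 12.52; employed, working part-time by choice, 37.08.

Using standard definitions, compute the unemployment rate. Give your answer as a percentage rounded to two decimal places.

Employed = 5.70 + 120.59 + 37.08 = 163.37 million (anyone who worked, including part-time for economic reasons, counts as employed).
Unemployed = 1.84 + 12.52 = 14.36 million (jobless and actively searching, or on temporary layoff).
Labor force = 163.37 + 14.36 = 177.73 million.
Unemployment rate = 14.36 / 177.73 = 8.08%.

Unemployment rate ≈ 8.08%.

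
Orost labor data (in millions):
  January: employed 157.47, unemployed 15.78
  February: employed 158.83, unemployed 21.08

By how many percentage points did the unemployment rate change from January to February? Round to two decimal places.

The unemployment rate changed by +2.61 percentage points.

January: labor force = 157.47 + 15.78 = 173.25; u = 15.78/173.25 = 9.11%.
February: labor force = 158.83 + 21.08 = 179.91; u = 21.08/179.91 = 11.72%.
Change = 11.72% − 9.11% = +2.61 pp.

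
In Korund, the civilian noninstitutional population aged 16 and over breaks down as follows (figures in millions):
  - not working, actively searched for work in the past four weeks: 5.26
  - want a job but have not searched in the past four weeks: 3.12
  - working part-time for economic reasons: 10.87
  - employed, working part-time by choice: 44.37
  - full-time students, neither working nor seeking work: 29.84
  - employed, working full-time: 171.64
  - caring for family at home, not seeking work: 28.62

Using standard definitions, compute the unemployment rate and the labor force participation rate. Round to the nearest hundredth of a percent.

Unemployment rate ≈ 2.27%; labor force participation rate ≈ 79.03%.

Employed = 10.87 + 44.37 + 171.64 = 226.88 million (anyone who worked, including part-time for economic reasons, counts as employed).
Unemployed = 5.26 million.
Labor force = 226.88 + 5.26 = 232.14 million.
Not in labor force = 3.12 + 29.84 + 28.62 = 61.58 million (those not working and not actively searching are outside the labor force — including those who want a job but have given up searching).
Civilian working-age population = 232.14 + 61.58 = 293.72 million.
Unemployment rate = 5.26 / 232.14 = 2.27%.
Labor force participation rate = 232.14 / 293.72 = 79.03%.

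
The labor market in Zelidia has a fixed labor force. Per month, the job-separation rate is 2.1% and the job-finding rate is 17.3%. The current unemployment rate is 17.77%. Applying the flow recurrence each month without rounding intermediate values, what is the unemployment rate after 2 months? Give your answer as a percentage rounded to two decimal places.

With a fixed labor force, u_{t+1} = u_t + s·(1−u_t) − f·u_t = u_t·(1−s−f) + s.
Here 1−s−f = 0.806 and s = 0.021.
u_1 = 0.177700 × 0.806 + 0.021 = 0.164226.
u_2 = 0.164226 × 0.806 + 0.021 = 0.153366.

Unemployment rate after two months ≈ 15.34%.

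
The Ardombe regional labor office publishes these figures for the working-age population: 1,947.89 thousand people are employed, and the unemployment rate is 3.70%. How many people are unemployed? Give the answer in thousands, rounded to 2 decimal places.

Let U be the number unemployed. The labor force is E + U, and U/(E+U) = 0.0370.
So U = 0.0370 × 1,947.89 / (1 − 0.0370) = 72.0719 / 0.9630 ≈ 74.84 thousand.

About 74.84 thousand are unemployed.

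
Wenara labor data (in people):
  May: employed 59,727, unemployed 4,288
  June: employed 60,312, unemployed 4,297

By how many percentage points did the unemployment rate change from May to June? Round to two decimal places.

The unemployment rate changed by −0.05 percentage points.

May: labor force = 59,727 + 4,288 = 64,015; u = 4,288/64,015 = 6.70%.
June: labor force = 60,312 + 4,297 = 64,609; u = 4,297/64,609 = 6.65%.
Change = 6.65% − 6.70% = −0.05 pp.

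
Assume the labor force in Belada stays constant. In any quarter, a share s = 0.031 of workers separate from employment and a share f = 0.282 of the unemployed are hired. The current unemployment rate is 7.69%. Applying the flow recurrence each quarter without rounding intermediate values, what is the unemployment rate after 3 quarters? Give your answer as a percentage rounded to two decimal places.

With a fixed labor force, u_{t+1} = u_t + s·(1−u_t) − f·u_t = u_t·(1−s−f) + s.
Here 1−s−f = 0.687 and s = 0.031.
u_1 = 0.076900 × 0.687 + 0.031 = 0.083830.
u_2 = 0.083830 × 0.687 + 0.031 = 0.088591.
u_3 = 0.088591 × 0.687 + 0.031 = 0.091862.

Unemployment rate after three quarters ≈ 9.19%.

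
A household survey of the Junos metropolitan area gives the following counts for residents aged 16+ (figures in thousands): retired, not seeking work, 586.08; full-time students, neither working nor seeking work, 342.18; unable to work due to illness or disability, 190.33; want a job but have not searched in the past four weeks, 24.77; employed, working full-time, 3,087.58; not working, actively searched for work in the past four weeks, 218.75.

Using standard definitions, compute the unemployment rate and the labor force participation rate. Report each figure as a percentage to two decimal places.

Unemployment rate ≈ 6.62%; labor force participation rate ≈ 74.30%.

Employed = 3,087.58 thousand.
Unemployed = 218.75 thousand.
Labor force = 3,087.58 + 218.75 = 3,306.33 thousand.
Not in labor force = 586.08 + 342.18 + 190.33 + 24.77 = 1,143.36 thousand (those not working and not actively searching are outside the labor force — including those who want a job but have given up searching).
Civilian working-age population = 3,306.33 + 1,143.36 = 4,449.69 thousand.
Unemployment rate = 218.75 / 3,306.33 = 6.62%.
Labor force participation rate = 3,306.33 / 4,449.69 = 74.30%.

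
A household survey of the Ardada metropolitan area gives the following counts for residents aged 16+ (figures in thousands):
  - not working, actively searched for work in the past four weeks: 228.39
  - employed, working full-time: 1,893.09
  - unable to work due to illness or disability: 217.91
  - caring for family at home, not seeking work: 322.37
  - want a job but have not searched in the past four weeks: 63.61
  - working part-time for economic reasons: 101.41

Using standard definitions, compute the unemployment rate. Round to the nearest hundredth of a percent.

Employed = 1,893.09 + 101.41 = 1,994.50 thousand (anyone who worked, including part-time for economic reasons, counts as employed).
Unemployed = 228.39 thousand.
Labor force = 1,994.50 + 228.39 = 2,222.89 thousand.
Unemployment rate = 228.39 / 2,222.89 = 10.27%.

Unemployment rate ≈ 10.27%.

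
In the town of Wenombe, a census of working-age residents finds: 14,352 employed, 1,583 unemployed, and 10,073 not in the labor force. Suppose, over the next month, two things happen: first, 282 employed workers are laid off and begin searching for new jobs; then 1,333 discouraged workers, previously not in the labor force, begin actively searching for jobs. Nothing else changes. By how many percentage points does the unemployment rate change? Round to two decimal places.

Initially, labor force = 14,352 + 1,583 = 15,935, so u = 1,583/15,935 = 9.93%.
After the first change, employed falls and unemployed rises by 282; labor force unchanged → E = 14,070, U = 1,865, labor force = 15,935.
After the second change, unemployed and labor force both rise by 1,333 → E = 14,070, U = 3,198, labor force = 17,268.
New unemployment rate = 3,198 / 17,268 = 18.52%.
Change = 18.52% − 9.93% = +8.59 percentage points.

The unemployment rate changes by +8.59 percentage points.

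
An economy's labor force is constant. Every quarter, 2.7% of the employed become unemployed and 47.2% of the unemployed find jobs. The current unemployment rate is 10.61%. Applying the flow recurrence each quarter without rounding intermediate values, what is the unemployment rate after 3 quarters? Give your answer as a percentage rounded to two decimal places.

With a fixed labor force, u_{t+1} = u_t + s·(1−u_t) − f·u_t = u_t·(1−s−f) + s.
Here 1−s−f = 0.501 and s = 0.027.
u_1 = 0.106100 × 0.501 + 0.027 = 0.080156.
u_2 = 0.080156 × 0.501 + 0.027 = 0.067158.
u_3 = 0.067158 × 0.501 + 0.027 = 0.060646.

Unemployment rate after three quarters ≈ 6.06%.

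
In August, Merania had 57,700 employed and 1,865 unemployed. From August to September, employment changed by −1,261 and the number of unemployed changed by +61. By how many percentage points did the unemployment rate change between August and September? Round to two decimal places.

August: labor force = 57,700 + 1,865 = 59,565; u = 1,865/59,565 = 3.13%.
September: labor force = 56,439 + 1,926 = 58,365; u = 1,926/58,365 = 3.30%.
Change = 3.30% − 3.13% = +0.17 pp.

The unemployment rate changed by +0.17 percentage points.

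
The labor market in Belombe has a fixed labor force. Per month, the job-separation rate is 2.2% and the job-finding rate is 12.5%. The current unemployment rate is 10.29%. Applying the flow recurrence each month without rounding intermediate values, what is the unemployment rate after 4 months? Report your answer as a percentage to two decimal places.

With a fixed labor force, u_{t+1} = u_t + s·(1−u_t) − f·u_t = u_t·(1−s−f) + s.
Here 1−s−f = 0.853 and s = 0.022.
u_1 = 0.102900 × 0.853 + 0.022 = 0.109774.
u_2 = 0.109774 × 0.853 + 0.022 = 0.115637.
u_3 = 0.115637 × 0.853 + 0.022 = 0.120638.
u_4 = 0.120638 × 0.853 + 0.022 = 0.124904.

Unemployment rate after four months ≈ 12.49%.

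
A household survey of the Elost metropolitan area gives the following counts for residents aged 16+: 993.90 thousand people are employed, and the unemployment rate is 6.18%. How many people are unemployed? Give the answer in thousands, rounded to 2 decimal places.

About 65.47 thousand are unemployed.

Let U be the number unemployed. The labor force is E + U, and U/(E+U) = 0.0618.
So U = 0.0618 × 993.90 / (1 − 0.0618) = 61.4230 / 0.9382 ≈ 65.47 thousand.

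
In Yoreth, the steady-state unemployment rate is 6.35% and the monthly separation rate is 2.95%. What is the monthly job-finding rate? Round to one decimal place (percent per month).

Job-finding rate ≈ 43.5% per month.

From u* = s/(s+f): f = s·(1−u)/u.
f = 2.95 × (1 − 0.0635) / 0.0635 = 2.7627 / 0.0635 ≈ 43.5% per month.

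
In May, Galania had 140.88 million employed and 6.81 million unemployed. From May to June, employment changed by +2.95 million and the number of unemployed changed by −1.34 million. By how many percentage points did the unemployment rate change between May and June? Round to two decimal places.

The unemployment rate changed by −0.95 percentage points.

May: labor force = 140.88 + 6.81 = 147.69; u = 6.81/147.69 = 4.61%.
June: labor force = 143.83 + 5.47 = 149.30; u = 5.47/149.30 = 3.66%.
Change = 3.66% − 4.61% = −0.95 pp.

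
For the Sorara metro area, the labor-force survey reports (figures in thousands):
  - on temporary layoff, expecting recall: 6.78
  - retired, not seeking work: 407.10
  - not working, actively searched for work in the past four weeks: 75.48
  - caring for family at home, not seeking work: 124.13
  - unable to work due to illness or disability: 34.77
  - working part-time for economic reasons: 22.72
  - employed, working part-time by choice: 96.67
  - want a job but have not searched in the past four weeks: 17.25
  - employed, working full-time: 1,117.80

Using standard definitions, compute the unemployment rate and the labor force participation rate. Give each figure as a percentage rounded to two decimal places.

Unemployment rate ≈ 6.23%; labor force participation rate ≈ 69.35%.

Employed = 22.72 + 96.67 + 1,117.80 = 1,237.19 thousand (anyone who worked, including part-time for economic reasons, counts as employed).
Unemployed = 6.78 + 75.48 = 82.26 thousand (jobless and actively searching, or on temporary layoff).
Labor force = 1,237.19 + 82.26 = 1,319.45 thousand.
Not in labor force = 407.10 + 124.13 + 34.77 + 17.25 = 583.25 thousand (those not working and not actively searching are outside the labor force — including those who want a job but have given up searching).
Civilian working-age population = 1,319.45 + 583.25 = 1,902.70 thousand.
Unemployment rate = 82.26 / 1,319.45 = 6.23%.
Labor force participation rate = 1,319.45 / 1,902.70 = 69.35%.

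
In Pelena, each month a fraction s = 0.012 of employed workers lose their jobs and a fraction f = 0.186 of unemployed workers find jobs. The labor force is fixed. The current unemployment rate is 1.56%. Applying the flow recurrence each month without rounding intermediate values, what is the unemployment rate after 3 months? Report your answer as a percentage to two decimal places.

With a fixed labor force, u_{t+1} = u_t + s·(1−u_t) − f·u_t = u_t·(1−s−f) + s.
Here 1−s−f = 0.802 and s = 0.012.
u_1 = 0.015600 × 0.802 + 0.012 = 0.024511.
u_2 = 0.024511 × 0.802 + 0.012 = 0.031658.
u_3 = 0.031658 × 0.802 + 0.012 = 0.037390.

Unemployment rate after three months ≈ 3.74%.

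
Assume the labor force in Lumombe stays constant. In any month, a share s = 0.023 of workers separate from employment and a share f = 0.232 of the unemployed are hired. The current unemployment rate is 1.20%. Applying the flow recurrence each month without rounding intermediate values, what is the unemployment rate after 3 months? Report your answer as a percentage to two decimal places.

Unemployment rate after three months ≈ 5.79%.

With a fixed labor force, u_{t+1} = u_t + s·(1−u_t) − f·u_t = u_t·(1−s−f) + s.
Here 1−s−f = 0.745 and s = 0.023.
u_1 = 0.012000 × 0.745 + 0.023 = 0.031940.
u_2 = 0.031940 × 0.745 + 0.023 = 0.046795.
u_3 = 0.046795 × 0.745 + 0.023 = 0.057862.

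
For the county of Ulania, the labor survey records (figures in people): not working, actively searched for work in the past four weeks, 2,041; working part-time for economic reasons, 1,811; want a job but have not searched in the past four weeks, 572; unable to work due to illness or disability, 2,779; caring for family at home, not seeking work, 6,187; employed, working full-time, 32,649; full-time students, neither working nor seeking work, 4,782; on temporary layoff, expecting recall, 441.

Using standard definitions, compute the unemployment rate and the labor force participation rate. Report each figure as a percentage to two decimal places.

Unemployment rate ≈ 6.72%; labor force participation rate ≈ 72.07%.

Employed = 1,811 + 32,649 = 34,460 (anyone who worked, including part-time for economic reasons, counts as employed).
Unemployed = 2,041 + 441 = 2,482 (jobless and actively searching, or on temporary layoff).
Labor force = 34,460 + 2,482 = 36,942.
Not in labor force = 572 + 2,779 + 6,187 + 4,782 = 14,320 (those not working and not actively searching are outside the labor force — including those who want a job but have given up searching).
Civilian working-age population = 36,942 + 14,320 = 51,262.
Unemployment rate = 2,482 / 36,942 = 6.72%.
Labor force participation rate = 36,942 / 51,262 = 72.07%.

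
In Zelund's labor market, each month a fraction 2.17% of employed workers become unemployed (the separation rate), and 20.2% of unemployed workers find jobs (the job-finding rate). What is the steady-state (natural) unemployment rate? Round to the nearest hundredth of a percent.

Steady-state unemployment rate ≈ 9.70%.

At steady state the flows balance: s·E = f·U, so U/(E+U) = s/(s+f).
u* = 2.17 / (2.17 + 20.2) = 2.17 / 22.37 = 9.70%.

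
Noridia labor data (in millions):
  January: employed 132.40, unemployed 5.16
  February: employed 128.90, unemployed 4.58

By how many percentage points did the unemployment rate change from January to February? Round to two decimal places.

The unemployment rate changed by −0.32 percentage points.

January: labor force = 132.40 + 5.16 = 137.56; u = 5.16/137.56 = 3.75%.
February: labor force = 128.90 + 4.58 = 133.48; u = 4.58/133.48 = 3.43%.
Change = 3.43% − 3.75% = −0.32 pp.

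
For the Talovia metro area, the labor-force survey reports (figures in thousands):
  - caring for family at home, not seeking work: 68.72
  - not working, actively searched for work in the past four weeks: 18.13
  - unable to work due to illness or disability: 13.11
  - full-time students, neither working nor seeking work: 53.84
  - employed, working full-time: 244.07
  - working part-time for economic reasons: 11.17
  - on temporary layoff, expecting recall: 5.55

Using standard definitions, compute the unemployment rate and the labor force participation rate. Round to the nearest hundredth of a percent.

Employed = 244.07 + 11.17 = 255.24 thousand (anyone who worked, including part-time for economic reasons, counts as employed).
Unemployed = 18.13 + 5.55 = 23.68 thousand (jobless and actively searching, or on temporary layoff).
Labor force = 255.24 + 23.68 = 278.92 thousand.
Not in labor force = 68.72 + 13.11 + 53.84 = 135.67 thousand (those not working and not actively searching are outside the labor force).
Civilian working-age population = 278.92 + 135.67 = 414.59 thousand.
Unemployment rate = 23.68 / 278.92 = 8.49%.
Labor force participation rate = 278.92 / 414.59 = 67.28%.

Unemployment rate ≈ 8.49%; labor force participation rate ≈ 67.28%.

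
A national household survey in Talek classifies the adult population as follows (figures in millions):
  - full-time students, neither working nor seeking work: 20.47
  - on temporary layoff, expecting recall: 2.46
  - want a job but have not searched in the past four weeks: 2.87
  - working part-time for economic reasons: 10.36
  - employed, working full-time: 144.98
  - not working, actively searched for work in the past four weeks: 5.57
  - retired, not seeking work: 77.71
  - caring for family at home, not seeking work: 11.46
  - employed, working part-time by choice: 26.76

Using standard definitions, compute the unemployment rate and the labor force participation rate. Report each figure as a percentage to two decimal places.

Unemployment rate ≈ 4.22%; labor force participation rate ≈ 62.82%.

Employed = 10.36 + 144.98 + 26.76 = 182.10 million (anyone who worked, including part-time for economic reasons, counts as employed).
Unemployed = 2.46 + 5.57 = 8.03 million (jobless and actively searching, or on temporary layoff).
Labor force = 182.10 + 8.03 = 190.13 million.
Not in labor force = 20.47 + 2.87 + 77.71 + 11.46 = 112.51 million (those not working and not actively searching are outside the labor force — including those who want a job but have given up searching).
Civilian working-age population = 190.13 + 112.51 = 302.64 million.
Unemployment rate = 8.03 / 190.13 = 4.22%.
Labor force participation rate = 190.13 / 302.64 = 62.82%.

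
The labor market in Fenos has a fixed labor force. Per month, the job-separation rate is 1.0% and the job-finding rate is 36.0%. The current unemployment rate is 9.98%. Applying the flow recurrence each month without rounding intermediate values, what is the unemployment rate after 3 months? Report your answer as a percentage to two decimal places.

With a fixed labor force, u_{t+1} = u_t + s·(1−u_t) − f·u_t = u_t·(1−s−f) + s.
Here 1−s−f = 0.630 and s = 0.010.
u_1 = 0.099800 × 0.630 + 0.010 = 0.072874.
u_2 = 0.072874 × 0.630 + 0.010 = 0.055911.
u_3 = 0.055911 × 0.630 + 0.010 = 0.045224.

Unemployment rate after three months ≈ 4.52%.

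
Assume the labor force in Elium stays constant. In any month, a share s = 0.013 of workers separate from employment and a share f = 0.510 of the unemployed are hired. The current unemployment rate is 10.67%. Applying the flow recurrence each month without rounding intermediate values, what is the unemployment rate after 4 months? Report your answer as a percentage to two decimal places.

With a fixed labor force, u_{t+1} = u_t + s·(1−u_t) − f·u_t = u_t·(1−s−f) + s.
Here 1−s−f = 0.477 and s = 0.013.
u_1 = 0.106700 × 0.477 + 0.013 = 0.063896.
u_2 = 0.063896 × 0.477 + 0.013 = 0.043478.
u_3 = 0.043478 × 0.477 + 0.013 = 0.033739.
u_4 = 0.033739 × 0.477 + 0.013 = 0.029094.

Unemployment rate after four months ≈ 2.91%.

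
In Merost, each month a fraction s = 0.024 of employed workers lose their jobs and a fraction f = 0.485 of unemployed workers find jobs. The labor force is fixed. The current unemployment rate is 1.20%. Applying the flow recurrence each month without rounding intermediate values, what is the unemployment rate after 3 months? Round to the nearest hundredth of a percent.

Unemployment rate after three months ≈ 4.30%.

With a fixed labor force, u_{t+1} = u_t + s·(1−u_t) − f·u_t = u_t·(1−s−f) + s.
Here 1−s−f = 0.491 and s = 0.024.
u_1 = 0.012000 × 0.491 + 0.024 = 0.029892.
u_2 = 0.029892 × 0.491 + 0.024 = 0.038677.
u_3 = 0.038677 × 0.491 + 0.024 = 0.042990.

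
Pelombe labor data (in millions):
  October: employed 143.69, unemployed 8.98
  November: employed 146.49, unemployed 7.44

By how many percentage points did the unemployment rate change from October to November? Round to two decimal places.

October: labor force = 143.69 + 8.98 = 152.67; u = 8.98/152.67 = 5.88%.
November: labor force = 146.49 + 7.44 = 153.93; u = 7.44/153.93 = 4.83%.
Change = 4.83% − 5.88% = −1.05 pp.

The unemployment rate changed by −1.05 percentage points.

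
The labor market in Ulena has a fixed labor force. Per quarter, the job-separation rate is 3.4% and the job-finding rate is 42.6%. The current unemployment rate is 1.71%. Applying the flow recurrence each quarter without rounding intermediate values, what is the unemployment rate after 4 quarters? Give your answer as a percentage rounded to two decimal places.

With a fixed labor force, u_{t+1} = u_t + s·(1−u_t) − f·u_t = u_t·(1−s−f) + s.
Here 1−s−f = 0.540 and s = 0.034.
u_1 = 0.017100 × 0.540 + 0.034 = 0.043234.
u_2 = 0.043234 × 0.540 + 0.034 = 0.057346.
u_3 = 0.057346 × 0.540 + 0.034 = 0.064967.
u_4 = 0.064967 × 0.540 + 0.034 = 0.069082.

Unemployment rate after four quarters ≈ 6.91%.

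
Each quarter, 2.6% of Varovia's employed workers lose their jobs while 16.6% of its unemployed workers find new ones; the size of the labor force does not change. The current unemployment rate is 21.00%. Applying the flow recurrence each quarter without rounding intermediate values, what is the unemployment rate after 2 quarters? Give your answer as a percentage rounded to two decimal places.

Unemployment rate after two quarters ≈ 18.41%.

With a fixed labor force, u_{t+1} = u_t + s·(1−u_t) − f·u_t = u_t·(1−s−f) + s.
Here 1−s−f = 0.808 and s = 0.026.
u_1 = 0.210000 × 0.808 + 0.026 = 0.195680.
u_2 = 0.195680 × 0.808 + 0.026 = 0.184109.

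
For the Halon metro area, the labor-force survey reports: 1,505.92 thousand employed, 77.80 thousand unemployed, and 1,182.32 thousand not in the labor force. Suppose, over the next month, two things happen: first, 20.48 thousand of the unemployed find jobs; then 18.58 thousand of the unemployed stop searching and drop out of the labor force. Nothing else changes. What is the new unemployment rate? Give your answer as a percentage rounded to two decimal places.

New unemployment rate ≈ 2.48%.

Initially, labor force = 1,505.92 + 77.80 = 1,583.72 thousand, so u = 77.80/1,583.72 = 4.91%.
After the first change, unemployed falls and employed rises by 20.48; labor force unchanged → E = 1,526.40, U = 57.32, labor force = 1,583.72 thousand.
After the second change, unemployed and labor force both fall by 18.58 → E = 1,526.40, U = 38.74, labor force = 1,565.14 thousand.
New unemployment rate = 38.74 / 1,565.14 = 2.48%.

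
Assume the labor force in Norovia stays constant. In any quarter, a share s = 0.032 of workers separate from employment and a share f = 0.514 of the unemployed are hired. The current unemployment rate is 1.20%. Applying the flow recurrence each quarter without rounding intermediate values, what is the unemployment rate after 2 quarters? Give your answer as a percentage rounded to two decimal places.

With a fixed labor force, u_{t+1} = u_t + s·(1−u_t) − f·u_t = u_t·(1−s−f) + s.
Here 1−s−f = 0.454 and s = 0.032.
u_1 = 0.012000 × 0.454 + 0.032 = 0.037448.
u_2 = 0.037448 × 0.454 + 0.032 = 0.049001.

Unemployment rate after two quarters ≈ 4.90%.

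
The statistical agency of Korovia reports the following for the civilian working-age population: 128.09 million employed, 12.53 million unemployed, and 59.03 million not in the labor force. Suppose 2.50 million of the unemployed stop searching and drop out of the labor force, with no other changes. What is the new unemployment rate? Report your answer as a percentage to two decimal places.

Initially, labor force = 128.09 + 12.53 = 140.62 million, so u = 12.53/140.62 = 8.91%.
After the change, unemployed and labor force both fall by 2.50 → E = 128.09, U = 10.03, labor force = 138.12 million.
New unemployment rate = 10.03 / 138.12 = 7.26%.

New unemployment rate ≈ 7.26%.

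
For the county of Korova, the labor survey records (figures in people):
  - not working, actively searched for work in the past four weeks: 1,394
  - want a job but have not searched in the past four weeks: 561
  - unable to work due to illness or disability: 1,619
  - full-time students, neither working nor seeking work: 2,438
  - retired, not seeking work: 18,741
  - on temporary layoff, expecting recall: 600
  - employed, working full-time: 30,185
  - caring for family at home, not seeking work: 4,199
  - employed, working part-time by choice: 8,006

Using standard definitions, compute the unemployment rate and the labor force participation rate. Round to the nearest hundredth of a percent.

Unemployment rate ≈ 4.96%; labor force participation rate ≈ 59.32%.

Employed = 30,185 + 8,006 = 38,191.
Unemployed = 1,394 + 600 = 1,994 (jobless and actively searching, or on temporary layoff).
Labor force = 38,191 + 1,994 = 40,185.
Not in labor force = 561 + 1,619 + 2,438 + 18,741 + 4,199 = 27,558 (those not working and not actively searching are outside the labor force — including those who want a job but have given up searching).
Civilian working-age population = 40,185 + 27,558 = 67,743.
Unemployment rate = 1,994 / 40,185 = 4.96%.
Labor force participation rate = 40,185 / 67,743 = 59.32%.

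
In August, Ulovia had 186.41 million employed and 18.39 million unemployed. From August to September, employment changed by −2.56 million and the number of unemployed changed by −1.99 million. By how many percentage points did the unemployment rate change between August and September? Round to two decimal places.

August: labor force = 186.41 + 18.39 = 204.80; u = 18.39/204.80 = 8.98%.
September: labor force = 183.85 + 16.40 = 200.25; u = 16.40/200.25 = 8.19%.
Change = 8.19% − 8.98% = −0.79 pp.

The unemployment rate changed by −0.79 percentage points.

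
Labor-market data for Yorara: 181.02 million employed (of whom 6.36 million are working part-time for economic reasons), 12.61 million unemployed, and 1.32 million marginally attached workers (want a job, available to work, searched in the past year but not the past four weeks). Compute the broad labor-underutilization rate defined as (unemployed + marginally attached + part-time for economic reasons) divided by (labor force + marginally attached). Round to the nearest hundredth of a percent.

Labor force = 181.02 + 12.61 = 193.63 million.
Numerator = 12.61 + 1.32 + 6.36 = 20.29 million.
Denominator = 193.63 + 1.32 = 194.95 million.
Broad rate = 20.29 / 194.95 = 10.41%.

Broad underutilization rate ≈ 10.41%.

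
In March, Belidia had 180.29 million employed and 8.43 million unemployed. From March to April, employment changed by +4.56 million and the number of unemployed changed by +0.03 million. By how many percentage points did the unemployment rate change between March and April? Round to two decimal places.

The unemployment rate changed by −0.09 percentage points.

March: labor force = 180.29 + 8.43 = 188.72; u = 8.43/188.72 = 4.47%.
April: labor force = 184.85 + 8.46 = 193.31; u = 8.46/193.31 = 4.38%.
Change = 4.38% − 4.47% = −0.09 pp.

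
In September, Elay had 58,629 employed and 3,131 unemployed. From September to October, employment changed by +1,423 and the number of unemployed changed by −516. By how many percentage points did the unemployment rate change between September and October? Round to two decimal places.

September: labor force = 58,629 + 3,131 = 61,760; u = 3,131/61,760 = 5.07%.
October: labor force = 60,052 + 2,615 = 62,667; u = 2,615/62,667 = 4.17%.
Change = 4.17% − 5.07% = −0.90 pp.

The unemployment rate changed by −0.90 percentage points.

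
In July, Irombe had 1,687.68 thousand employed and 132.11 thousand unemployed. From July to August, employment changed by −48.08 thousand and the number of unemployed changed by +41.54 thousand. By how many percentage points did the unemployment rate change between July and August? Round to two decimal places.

The unemployment rate changed by +2.32 percentage points.

July: labor force = 1,687.68 + 132.11 = 1,819.79; u = 132.11/1,819.79 = 7.26%.
August: labor force = 1,639.60 + 173.65 = 1,813.25; u = 173.65/1,813.25 = 9.58%.
Change = 9.58% − 7.26% = +2.32 pp.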